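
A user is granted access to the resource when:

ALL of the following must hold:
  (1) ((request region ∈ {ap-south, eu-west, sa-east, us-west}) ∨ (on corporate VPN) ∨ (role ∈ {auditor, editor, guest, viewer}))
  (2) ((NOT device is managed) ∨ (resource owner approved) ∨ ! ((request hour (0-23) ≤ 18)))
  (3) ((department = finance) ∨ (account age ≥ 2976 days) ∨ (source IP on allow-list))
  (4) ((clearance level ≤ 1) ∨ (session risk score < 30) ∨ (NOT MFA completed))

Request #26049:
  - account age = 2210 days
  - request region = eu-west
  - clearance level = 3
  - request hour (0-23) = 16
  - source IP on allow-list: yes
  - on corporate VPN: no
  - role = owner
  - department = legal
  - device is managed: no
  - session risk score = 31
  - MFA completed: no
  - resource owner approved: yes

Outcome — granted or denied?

Atomic conditions:
  request region ∈ {ap-south, eu-west, sa-east, us-west}: eu-west is in the set → true
  on corporate VPN: no → false
  role ∈ {auditor, editor, guest, viewer}: owner is not in the set → false
  NOT device is managed: no → true
  resource owner approved: yes → true
  request hour (0-23) ≤ 18: 16 ≤ 18 is true
  department = finance: legal == finance is false
  account age ≥ 2976 days: 2210 ≥ 2976 is false
  source IP on allow-list: yes → true
  clearance level ≤ 1: 3 ≤ 1 is false
  session risk score < 30: 31 < 30 is false
  NOT MFA completed: no → true
Combine:
[1] true OR false OR false = true
[2.3] NOT true = false
[2] true OR true OR false = true
[3] false OR false OR true = true
[4] false OR false OR true = true
[root] true AND true AND true AND true = true
Overall: true → granted

Granted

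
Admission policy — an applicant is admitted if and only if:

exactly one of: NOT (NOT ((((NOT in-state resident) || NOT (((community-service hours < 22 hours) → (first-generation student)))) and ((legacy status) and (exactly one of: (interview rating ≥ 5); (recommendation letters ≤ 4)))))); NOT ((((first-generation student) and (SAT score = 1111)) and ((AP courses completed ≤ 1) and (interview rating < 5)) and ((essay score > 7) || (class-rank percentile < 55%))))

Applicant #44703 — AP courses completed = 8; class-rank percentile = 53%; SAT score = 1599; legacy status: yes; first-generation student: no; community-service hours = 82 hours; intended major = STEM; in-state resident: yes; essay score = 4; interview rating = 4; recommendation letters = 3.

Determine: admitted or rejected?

Atomic conditions:
  NOT in-state resident: yes → false
  community-service hours < 22 hours: 82 < 22 is false
  first-generation student: no → false
  legacy status: yes → true
  interview rating ≥ 5: 4 ≥ 5 is false
  recommendation letters ≤ 4: 3 ≤ 4 is true
  SAT score = 1111: 1599 == 1111 is false
  AP courses completed ≤ 1: 8 ≤ 1 is false
  interview rating < 5: 4 < 5 is true
  essay score > 7: 4 > 7 is false
  class-rank percentile < 55%: 53 < 55 is true
Combine:
[1.1.1.1.2.1] false → false (antecedent false ⇒ implication holds) = true
[1.1.1.1.2] NOT true = false
[1.1.1.1] false OR false = false
[1.1.1.2.2] exactly-one(false, true) = true
[1.1.1.2] true AND true = true
[1.1.1] false AND true = false
[1.1] NOT false = true
[1] NOT true = false
[2.1.1] false AND false = false
[2.1.2] false AND true = false
[2.1.3] false OR true = true
[2.1] false AND false AND true = false
[2] NOT false = true
[root] exactly-one(false, true) = true
Overall: true → admitted

Admitted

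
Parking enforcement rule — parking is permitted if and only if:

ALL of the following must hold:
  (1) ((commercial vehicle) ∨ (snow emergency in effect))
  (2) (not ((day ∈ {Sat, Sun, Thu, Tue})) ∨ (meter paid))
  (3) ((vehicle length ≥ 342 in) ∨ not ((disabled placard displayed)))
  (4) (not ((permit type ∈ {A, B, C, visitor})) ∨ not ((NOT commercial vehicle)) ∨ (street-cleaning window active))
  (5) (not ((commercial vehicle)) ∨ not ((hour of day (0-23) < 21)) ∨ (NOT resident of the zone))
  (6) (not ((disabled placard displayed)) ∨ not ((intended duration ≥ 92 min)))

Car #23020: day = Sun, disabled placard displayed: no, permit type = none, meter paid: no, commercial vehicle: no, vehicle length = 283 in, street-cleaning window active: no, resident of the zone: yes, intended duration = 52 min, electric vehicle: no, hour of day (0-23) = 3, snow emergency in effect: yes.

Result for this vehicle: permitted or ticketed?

Atomic conditions:
  commercial vehicle: no → false
  snow emergency in effect: yes → true
  day ∈ {Sat, Sun, Thu, Tue}: Sun is in the set → true
  meter paid: no → false
  vehicle length ≥ 342 in: 283 ≥ 342 is false
  disabled placard displayed: no → false
  permit type ∈ {A, B, C, visitor}: none is not in the set → false
  NOT commercial vehicle: no → true
  street-cleaning window active: no → false
  hour of day (0-23) < 21: 3 < 21 is true
  NOT resident of the zone: yes → false
  intended duration ≥ 92 min: 52 ≥ 92 is false
Combine:
[1] false OR true = true
[2.1] NOT true = false
[2] false OR false = false
[3.2] NOT false = true
[3] false OR true = true
[4.1] NOT false = true
[4.2] NOT true = false
[4] true OR false OR false = true
[5.1] NOT false = true
[5.2] NOT true = false
[5] true OR false OR false = true
[6.1] NOT false = true
[6.2] NOT false = true
[6] true OR true = true
[root] true AND false AND true AND true AND true AND true = false
Overall: false → ticketed

Ticketed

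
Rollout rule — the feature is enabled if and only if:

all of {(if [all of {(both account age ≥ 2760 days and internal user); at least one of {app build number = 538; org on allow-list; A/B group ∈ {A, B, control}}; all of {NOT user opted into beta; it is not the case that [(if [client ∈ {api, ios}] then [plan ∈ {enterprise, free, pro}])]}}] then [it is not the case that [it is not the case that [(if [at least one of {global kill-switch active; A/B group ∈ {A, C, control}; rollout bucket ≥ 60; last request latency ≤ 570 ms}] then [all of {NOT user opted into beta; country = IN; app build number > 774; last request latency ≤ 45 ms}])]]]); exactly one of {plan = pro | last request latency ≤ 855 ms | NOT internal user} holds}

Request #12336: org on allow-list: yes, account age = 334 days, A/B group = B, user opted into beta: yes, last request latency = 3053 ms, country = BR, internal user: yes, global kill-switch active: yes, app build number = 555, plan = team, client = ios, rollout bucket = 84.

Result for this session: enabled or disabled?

Disabled

Atomic conditions:
  account age ≥ 2760 days: 334 ≥ 2760 is false
  internal user: yes → true
  app build number = 538: 555 == 538 is false
  org on allow-list: yes → true
  A/B group ∈ {A, B, control}: B is in the set → true
  NOT user opted into beta: yes → false
  client ∈ {api, ios}: ios is in the set → true
  plan ∈ {enterprise, free, pro}: team is not in the set → false
  global kill-switch active: yes → true
  A/B group ∈ {A, C, control}: B is not in the set → false
  rollout bucket ≥ 60: 84 ≥ 60 is true
  last request latency ≤ 570 ms: 3053 ≤ 570 is false
  country = IN: BR == IN is false
  app build number > 774: 555 > 774 is false
  last request latency ≤ 45 ms: 3053 ≤ 45 is false
  plan = pro: team == pro is false
  last request latency ≤ 855 ms: 3053 ≤ 855 is false
  NOT internal user: yes → false
Combine:
[1.1.1] false AND true = false
[1.1.2] false OR true OR true = true
[1.1.3.2.1] true → false = false
[1.1.3.2] NOT false = true
[1.1.3] false AND true = false
[1.1] false AND true AND false = false
[1.2.1.1.1] true OR false OR true OR false = true
[1.2.1.1.2] false AND false AND false AND false = false
[1.2.1.1] true → false = false
[1.2.1] NOT false = true
[1.2] NOT true = false
[1] false → false (antecedent false ⇒ implication holds) = true
[2] exactly-one(false, false, false) = false
[root] true AND false = false
Overall: false → disabled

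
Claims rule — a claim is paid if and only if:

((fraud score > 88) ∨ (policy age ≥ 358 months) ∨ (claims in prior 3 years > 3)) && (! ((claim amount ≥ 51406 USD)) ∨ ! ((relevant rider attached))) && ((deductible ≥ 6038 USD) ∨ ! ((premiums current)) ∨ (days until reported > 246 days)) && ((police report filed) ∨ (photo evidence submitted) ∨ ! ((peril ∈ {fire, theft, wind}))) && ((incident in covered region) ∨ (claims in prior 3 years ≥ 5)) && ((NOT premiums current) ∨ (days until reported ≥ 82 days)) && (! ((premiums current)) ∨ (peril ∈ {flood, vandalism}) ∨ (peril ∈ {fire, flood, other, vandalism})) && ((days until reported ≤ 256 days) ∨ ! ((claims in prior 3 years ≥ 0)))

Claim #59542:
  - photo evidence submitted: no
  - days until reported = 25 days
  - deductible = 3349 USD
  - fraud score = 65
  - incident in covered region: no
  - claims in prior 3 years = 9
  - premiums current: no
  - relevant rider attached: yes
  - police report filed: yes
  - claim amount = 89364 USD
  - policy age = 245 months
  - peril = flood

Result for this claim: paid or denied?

Atomic conditions:
  fraud score > 88: 65 > 88 is false
  policy age ≥ 358 months: 245 ≥ 358 is false
  claims in prior 3 years > 3: 9 > 3 is true
  claim amount ≥ 51406 USD: 89364 ≥ 51406 is true
  relevant rider attached: yes → true
  deductible ≥ 6038 USD: 3349 ≥ 6038 is false
  premiums current: no → false
  days until reported > 246 days: 25 > 246 is false
  police report filed: yes → true
  photo evidence submitted: no → false
  peril ∈ {fire, theft, wind}: flood is not in the set → false
  incident in covered region: no → false
  claims in prior 3 years ≥ 5: 9 ≥ 5 is true
  NOT premiums current: no → true
  days until reported ≥ 82 days: 25 ≥ 82 is false
  peril ∈ {flood, vandalism}: flood is in the set → true
  peril ∈ {fire, flood, other, vandalism}: flood is in the set → true
  days until reported ≤ 256 days: 25 ≤ 256 is true
  claims in prior 3 years ≥ 0: 9 ≥ 0 is true
Combine:
[1] false OR false OR true = true
[2.1] NOT true = false
[2.2] NOT true = false
[2] false OR false = false
[3.2] NOT false = true
[3] false OR true OR false = true
[4.3] NOT false = true
[4] true OR false OR true = true
[5] false OR true = true
[6] true OR false = true
[7.1] NOT false = true
[7] true OR true OR true = true
[8.2] NOT true = false
[8] true OR false = true
[root] true AND false AND true AND true AND true AND true AND true AND true = false
Overall: false → denied

Denied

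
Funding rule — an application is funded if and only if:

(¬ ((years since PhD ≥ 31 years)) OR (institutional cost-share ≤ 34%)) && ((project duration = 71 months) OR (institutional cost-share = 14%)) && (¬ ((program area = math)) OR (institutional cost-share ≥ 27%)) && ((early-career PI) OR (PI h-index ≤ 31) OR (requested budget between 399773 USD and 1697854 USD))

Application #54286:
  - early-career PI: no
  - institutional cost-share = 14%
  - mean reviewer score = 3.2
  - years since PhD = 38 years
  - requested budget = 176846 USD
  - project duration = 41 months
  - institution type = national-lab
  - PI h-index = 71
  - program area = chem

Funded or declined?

Atomic conditions:
  years since PhD ≥ 31 years: 38 ≥ 31 is true
  institutional cost-share ≤ 34%: 14 ≤ 34 is true
  project duration = 71 months: 41 == 71 is false
  institutional cost-share = 14%: 14 == 14 is true
  program area = math: chem == math is false
  institutional cost-share ≥ 27%: 14 ≥ 27 is false
  early-career PI: no → false
  PI h-index ≤ 31: 71 ≤ 31 is false
  requested budget between 399773 USD and 1697854 USD: 176846 in [399773, 1697854] is false
Combine:
[1.1] NOT true = false
[1] false OR true = true
[2] false OR true = true
[3.1] NOT false = true
[3] true OR false = true
[4] false OR false OR false = false
[root] true AND true AND true AND false = false
Overall: false → declined

Declined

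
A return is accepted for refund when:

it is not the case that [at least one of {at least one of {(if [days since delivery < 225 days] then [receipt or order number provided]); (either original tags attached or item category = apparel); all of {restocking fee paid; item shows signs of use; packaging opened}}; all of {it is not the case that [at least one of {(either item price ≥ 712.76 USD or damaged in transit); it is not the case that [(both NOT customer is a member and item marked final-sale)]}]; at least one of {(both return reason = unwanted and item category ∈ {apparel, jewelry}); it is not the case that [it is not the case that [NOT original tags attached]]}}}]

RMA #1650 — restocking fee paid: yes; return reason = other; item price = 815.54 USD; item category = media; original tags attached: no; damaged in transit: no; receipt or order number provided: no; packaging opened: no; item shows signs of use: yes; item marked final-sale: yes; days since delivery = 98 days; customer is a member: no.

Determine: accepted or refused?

Atomic conditions:
  days since delivery < 225 days: 98 < 225 is true
  receipt or order number provided: no → false
  original tags attached: no → false
  item category = apparel: media == apparel is false
  restocking fee paid: yes → true
  item shows signs of use: yes → true
  packaging opened: no → false
  item price ≥ 712.76 USD: 815.54 ≥ 712.76 is true
  damaged in transit: no → false
  NOT customer is a member: no → true
  item marked final-sale: yes → true
  return reason = unwanted: other == unwanted is false
  item category ∈ {apparel, jewelry}: media is not in the set → false
  NOT original tags attached: no → true
Combine:
[1.1.1] true → false = false
[1.1.2] false OR false = false
[1.1.3] true AND true AND false = false
[1.1] false OR false OR false = false
[1.2.1.1.1] true OR false = true
[1.2.1.1.2.1] true AND true = true
[1.2.1.1.2] NOT true = false
[1.2.1.1] true OR false = true
[1.2.1] NOT true = false
[1.2.2.1] false AND false = false
[1.2.2.2.1] NOT true = false
[1.2.2.2] NOT false = true
[1.2.2] false OR true = true
[1.2] false AND true = false
[1] false OR false = false
[root] NOT false = true
Overall: true → accepted

Accepted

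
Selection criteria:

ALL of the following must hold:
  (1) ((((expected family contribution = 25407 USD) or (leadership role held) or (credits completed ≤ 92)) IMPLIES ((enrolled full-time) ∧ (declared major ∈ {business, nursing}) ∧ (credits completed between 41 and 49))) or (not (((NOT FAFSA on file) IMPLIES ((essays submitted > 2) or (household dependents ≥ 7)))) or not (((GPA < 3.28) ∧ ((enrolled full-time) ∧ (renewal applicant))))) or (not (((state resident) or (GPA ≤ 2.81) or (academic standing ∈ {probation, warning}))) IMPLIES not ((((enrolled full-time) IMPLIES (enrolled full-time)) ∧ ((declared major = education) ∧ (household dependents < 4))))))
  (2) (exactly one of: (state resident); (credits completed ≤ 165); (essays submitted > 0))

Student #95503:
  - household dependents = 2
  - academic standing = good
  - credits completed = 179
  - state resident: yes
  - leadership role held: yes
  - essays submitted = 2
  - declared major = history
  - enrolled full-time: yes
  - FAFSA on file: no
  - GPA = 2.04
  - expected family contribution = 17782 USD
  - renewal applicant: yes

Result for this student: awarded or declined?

Atomic conditions:
  expected family contribution = 25407 USD: 17782 == 25407 is false
  leadership role held: yes → true
  credits completed ≤ 92: 179 ≤ 92 is false
  enrolled full-time: yes → true
  declared major ∈ {business, nursing}: history is not in the set → false
  credits completed between 41 and 49: 179 in [41, 49] is false
  NOT FAFSA on file: no → true
  essays submitted > 2: 2 > 2 is false
  household dependents ≥ 7: 2 ≥ 7 is false
  GPA < 3.28: 2.04 < 3.28 is true
  renewal applicant: yes → true
  state resident: yes → true
  GPA ≤ 2.81: 2.04 ≤ 2.81 is true
  academic standing ∈ {probation, warning}: good is not in the set → false
  declared major = education: history == education is false
  household dependents < 4: 2 < 4 is true
  credits completed ≤ 165: 179 ≤ 165 is false
  essays submitted > 0: 2 > 0 is true
Combine:
[1.1.1] false OR true OR false = true
[1.1.2] true AND false AND false = false
[1.1] true → false = false
[1.2.1.1.2] false OR false = false
[1.2.1.1] true → false = false
[1.2.1] NOT false = true
[1.2.2.1.2] true AND true = true
[1.2.2.1] true AND true = true
[1.2.2] NOT true = false
[1.2] true OR false = true
[1.3.1.1] true OR true OR false = true
[1.3.1] NOT true = false
[1.3.2.1.1] true → true = true
[1.3.2.1.2] false AND true = false
[1.3.2.1] true AND false = false
[1.3.2] NOT false = true
[1.3] false → true (antecedent false ⇒ implication holds) = true
[1] false OR true OR true = true
[2] exactly-one(true, false, true) = false
[root] true AND false = false
Overall: false → declined

Declined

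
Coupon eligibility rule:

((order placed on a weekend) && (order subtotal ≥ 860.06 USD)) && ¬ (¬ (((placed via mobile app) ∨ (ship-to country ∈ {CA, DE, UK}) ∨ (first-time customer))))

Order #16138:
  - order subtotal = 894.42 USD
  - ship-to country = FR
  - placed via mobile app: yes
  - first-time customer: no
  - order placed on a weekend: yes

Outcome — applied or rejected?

Applied

Atomic conditions:
  order placed on a weekend: yes → true
  order subtotal ≥ 860.06 USD: 894.42 ≥ 860.06 is true
  placed via mobile app: yes → true
  ship-to country ∈ {CA, DE, UK}: FR is not in the set → false
  first-time customer: no → false
Combine:
[1] true AND true = true
[2.1.1] true OR false OR false = true
[2.1] NOT true = false
[2] NOT false = true
[root] true AND true = true
Overall: true → applied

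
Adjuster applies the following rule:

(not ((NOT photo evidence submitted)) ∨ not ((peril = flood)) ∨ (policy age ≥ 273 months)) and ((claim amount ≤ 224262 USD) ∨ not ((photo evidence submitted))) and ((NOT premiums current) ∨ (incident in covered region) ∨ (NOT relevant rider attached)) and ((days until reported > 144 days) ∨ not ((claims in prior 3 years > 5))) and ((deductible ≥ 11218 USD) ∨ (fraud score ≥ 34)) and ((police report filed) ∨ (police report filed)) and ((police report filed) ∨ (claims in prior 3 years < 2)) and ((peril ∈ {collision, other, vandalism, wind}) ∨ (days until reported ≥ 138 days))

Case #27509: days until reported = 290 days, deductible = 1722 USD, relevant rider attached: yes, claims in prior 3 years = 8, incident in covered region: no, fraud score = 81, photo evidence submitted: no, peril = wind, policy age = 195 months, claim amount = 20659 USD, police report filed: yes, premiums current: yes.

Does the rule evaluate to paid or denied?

Atomic conditions:
  NOT photo evidence submitted: no → true
  peril = flood: wind == flood is false
  policy age ≥ 273 months: 195 ≥ 273 is false
  claim amount ≤ 224262 USD: 20659 ≤ 224262 is true
  photo evidence submitted: no → false
  NOT premiums current: yes → false
  incident in covered region: no → false
  NOT relevant rider attached: yes → false
  days until reported > 144 days: 290 > 144 is true
  claims in prior 3 years > 5: 8 > 5 is true
  deductible ≥ 11218 USD: 1722 ≥ 11218 is false
  fraud score ≥ 34: 81 ≥ 34 is true
  police report filed: yes → true
  claims in prior 3 years < 2: 8 < 2 is false
  peril ∈ {collision, other, vandalism, wind}: wind is in the set → true
  days until reported ≥ 138 days: 290 ≥ 138 is true
Combine:
[1.1] NOT true = false
[1.2] NOT false = true
[1] false OR true OR false = true
[2.2] NOT false = true
[2] true OR true = true
[3] false OR false OR false = false
[4.2] NOT true = false
[4] true OR false = true
[5] false OR true = true
[6] true OR true = true
[7] true OR false = true
[8] true OR true = true
[root] true AND true AND false AND true AND true AND true AND true AND true = false
Overall: false → denied

Denied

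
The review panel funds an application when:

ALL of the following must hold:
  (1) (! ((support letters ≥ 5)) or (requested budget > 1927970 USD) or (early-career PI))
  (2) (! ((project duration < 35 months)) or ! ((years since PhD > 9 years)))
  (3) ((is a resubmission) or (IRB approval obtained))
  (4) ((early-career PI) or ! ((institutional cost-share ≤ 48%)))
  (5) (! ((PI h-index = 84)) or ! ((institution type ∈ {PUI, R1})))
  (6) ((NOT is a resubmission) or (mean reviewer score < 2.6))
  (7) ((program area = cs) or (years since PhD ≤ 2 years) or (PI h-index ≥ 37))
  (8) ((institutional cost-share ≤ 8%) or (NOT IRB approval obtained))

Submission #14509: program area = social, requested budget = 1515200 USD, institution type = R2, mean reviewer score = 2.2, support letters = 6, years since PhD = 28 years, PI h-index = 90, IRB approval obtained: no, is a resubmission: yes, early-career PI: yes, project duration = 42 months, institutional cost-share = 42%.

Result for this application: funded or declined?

Atomic conditions:
  support letters ≥ 5: 6 ≥ 5 is true
  requested budget > 1927970 USD: 1515200 > 1927970 is false
  early-career PI: yes → true
  project duration < 35 months: 42 < 35 is false
  years since PhD > 9 years: 28 > 9 is true
  is a resubmission: yes → true
  IRB approval obtained: no → false
  institutional cost-share ≤ 48%: 42 ≤ 48 is true
  PI h-index = 84: 90 == 84 is false
  institution type ∈ {PUI, R1}: R2 is not in the set → false
  NOT is a resubmission: yes → false
  mean reviewer score < 2.6: 2.2 < 2.6 is true
  program area = cs: social == cs is false
  years since PhD ≤ 2 years: 28 ≤ 2 is false
  PI h-index ≥ 37: 90 ≥ 37 is true
  institutional cost-share ≤ 8%: 42 ≤ 8 is false
  NOT IRB approval obtained: no → true
Combine:
[1.1] NOT true = false
[1] false OR false OR true = true
[2.1] NOT false = true
[2.2] NOT true = false
[2] true OR false = true
[3] true OR false = true
[4.2] NOT true = false
[4] true OR false = true
[5.1] NOT false = true
[5.2] NOT false = true
[5] true OR true = true
[6] false OR true = true
[7] false OR false OR true = true
[8] false OR true = true
[root] true AND true AND true AND true AND true AND true AND true AND true = true
Overall: true → funded

Funded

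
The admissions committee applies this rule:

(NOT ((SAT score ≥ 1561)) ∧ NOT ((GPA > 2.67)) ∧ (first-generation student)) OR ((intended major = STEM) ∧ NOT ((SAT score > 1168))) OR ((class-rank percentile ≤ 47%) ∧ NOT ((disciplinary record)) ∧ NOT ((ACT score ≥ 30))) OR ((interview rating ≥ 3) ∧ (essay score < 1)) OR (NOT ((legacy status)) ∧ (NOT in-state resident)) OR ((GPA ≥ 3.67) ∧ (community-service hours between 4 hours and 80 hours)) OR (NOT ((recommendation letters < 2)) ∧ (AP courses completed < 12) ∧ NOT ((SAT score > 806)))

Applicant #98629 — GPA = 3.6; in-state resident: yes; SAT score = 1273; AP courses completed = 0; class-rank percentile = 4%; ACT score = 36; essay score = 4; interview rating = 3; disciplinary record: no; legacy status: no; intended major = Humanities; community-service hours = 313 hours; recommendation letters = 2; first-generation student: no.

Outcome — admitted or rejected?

Atomic conditions:
  SAT score ≥ 1561: 1273 ≥ 1561 is false
  GPA > 2.67: 3.6 > 2.67 is true
  first-generation student: no → false
  intended major = STEM: Humanities == STEM is false
  SAT score > 1168: 1273 > 1168 is true
  class-rank percentile ≤ 47%: 4 ≤ 47 is true
  disciplinary record: no → false
  ACT score ≥ 30: 36 ≥ 30 is true
  interview rating ≥ 3: 3 ≥ 3 is true
  essay score < 1: 4 < 1 is false
  legacy status: no → false
  NOT in-state resident: yes → false
  GPA ≥ 3.67: 3.6 ≥ 3.67 is false
  community-service hours between 4 hours and 80 hours: 313 in [4, 80] is false
  recommendation letters < 2: 2 < 2 is false
  AP courses completed < 12: 0 < 12 is true
  SAT score > 806: 1273 > 806 is true
Combine:
[1.1] NOT false = true
[1.2] NOT true = false
[1] true AND false AND false = false
[2.2] NOT true = false
[2] false AND false = false
[3.2] NOT false = true
[3.3] NOT true = false
[3] true AND true AND false = false
[4] true AND false = false
[5.1] NOT false = true
[5] true AND false = false
[6] false AND false = false
[7.1] NOT false = true
[7.3] NOT true = false
[7] true AND true AND false = false
[root] false OR false OR false OR false OR false OR false OR false = false
Overall: false → rejected

Rejected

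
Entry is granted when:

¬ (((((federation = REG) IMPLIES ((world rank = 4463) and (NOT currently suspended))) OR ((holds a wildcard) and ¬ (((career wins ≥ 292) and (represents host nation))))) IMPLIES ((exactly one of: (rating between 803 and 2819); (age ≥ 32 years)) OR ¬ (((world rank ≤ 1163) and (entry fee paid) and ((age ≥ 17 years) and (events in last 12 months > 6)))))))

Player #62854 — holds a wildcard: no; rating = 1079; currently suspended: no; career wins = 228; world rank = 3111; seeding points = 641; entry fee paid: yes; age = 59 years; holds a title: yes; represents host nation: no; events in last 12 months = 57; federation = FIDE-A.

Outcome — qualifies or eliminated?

Atomic conditions:
  federation = REG: FIDE-A == REG is false
  world rank = 4463: 3111 == 4463 is false
  NOT currently suspended: no → true
  holds a wildcard: no → false
  career wins ≥ 292: 228 ≥ 292 is false
  represents host nation: no → false
  rating between 803 and 2819: 1079 in [803, 2819] is true
  age ≥ 32 years: 59 ≥ 32 is true
  world rank ≤ 1163: 3111 ≤ 1163 is false
  entry fee paid: yes → true
  age ≥ 17 years: 59 ≥ 17 is true
  events in last 12 months > 6: 57 > 6 is true
Combine:
[1.1.1.2] false AND true = false
[1.1.1] false → false (antecedent false ⇒ implication holds) = true
[1.1.2.2.1] false AND false = false
[1.1.2.2] NOT false = true
[1.1.2] false AND true = false
[1.1] true OR false = true
[1.2.1] exactly-one(true, true) = false
[1.2.2.1.3] true AND true = true
[1.2.2.1] false AND true AND true = false
[1.2.2] NOT false = true
[1.2] false OR true = true
[1] true → true = true
[root] NOT true = false
Overall: false → eliminated

Eliminated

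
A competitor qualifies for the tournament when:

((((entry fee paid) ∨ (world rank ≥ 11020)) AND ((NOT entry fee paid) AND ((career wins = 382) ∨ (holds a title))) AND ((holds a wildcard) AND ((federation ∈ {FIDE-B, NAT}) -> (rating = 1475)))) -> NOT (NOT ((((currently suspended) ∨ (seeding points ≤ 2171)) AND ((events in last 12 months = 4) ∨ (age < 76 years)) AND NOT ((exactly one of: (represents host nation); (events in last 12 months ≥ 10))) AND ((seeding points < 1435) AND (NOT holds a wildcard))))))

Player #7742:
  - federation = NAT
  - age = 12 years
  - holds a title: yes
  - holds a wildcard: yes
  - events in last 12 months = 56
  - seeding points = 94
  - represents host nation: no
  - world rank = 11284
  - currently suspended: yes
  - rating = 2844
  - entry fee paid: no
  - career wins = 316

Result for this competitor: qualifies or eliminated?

Atomic conditions:
  entry fee paid: no → false
  world rank ≥ 11020: 11284 ≥ 11020 is true
  NOT entry fee paid: no → true
  career wins = 382: 316 == 382 is false
  holds a title: yes → true
  holds a wildcard: yes → true
  federation ∈ {FIDE-B, NAT}: NAT is in the set → true
  rating = 1475: 2844 == 1475 is false
  currently suspended: yes → true
  seeding points ≤ 2171: 94 ≤ 2171 is true
  events in last 12 months = 4: 56 == 4 is false
  age < 76 years: 12 < 76 is true
  represents host nation: no → false
  events in last 12 months ≥ 10: 56 ≥ 10 is true
  seeding points < 1435: 94 < 1435 is true
  NOT holds a wildcard: yes → false
Combine:
[1.1] false OR true = true
[1.2.2] false OR true = true
[1.2] true AND true = true
[1.3.2] true → false = false
[1.3] true AND false = false
[1] true AND true AND false = false
[2.1.1.1] true OR true = true
[2.1.1.2] false OR true = true
[2.1.1.3.1] exactly-one(false, true) = true
[2.1.1.3] NOT true = false
[2.1.1.4] true AND false = false
[2.1.1] true AND true AND false AND false = false
[2.1] NOT false = true
[2] NOT true = false
[root] false → false (antecedent false ⇒ implication holds) = true
Overall: true → qualifies

Qualifies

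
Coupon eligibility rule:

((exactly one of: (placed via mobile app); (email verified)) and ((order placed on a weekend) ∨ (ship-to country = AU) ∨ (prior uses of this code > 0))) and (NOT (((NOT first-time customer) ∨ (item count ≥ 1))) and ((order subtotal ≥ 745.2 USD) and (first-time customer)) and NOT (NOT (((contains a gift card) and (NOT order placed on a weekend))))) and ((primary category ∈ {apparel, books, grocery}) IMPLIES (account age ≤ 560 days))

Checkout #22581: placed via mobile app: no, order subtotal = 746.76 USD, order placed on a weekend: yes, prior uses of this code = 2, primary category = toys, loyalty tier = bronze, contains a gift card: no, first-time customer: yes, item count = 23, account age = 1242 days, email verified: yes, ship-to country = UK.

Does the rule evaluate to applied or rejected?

Rejected

Atomic conditions:
  placed via mobile app: no → false
  email verified: yes → true
  order placed on a weekend: yes → true
  ship-to country = AU: UK == AU is false
  prior uses of this code > 0: 2 > 0 is true
  NOT first-time customer: yes → false
  item count ≥ 1: 23 ≥ 1 is true
  order subtotal ≥ 745.2 USD: 746.76 ≥ 745.2 is true
  first-time customer: yes → true
  contains a gift card: no → false
  NOT order placed on a weekend: yes → false
  primary category ∈ {apparel, books, grocery}: toys is not in the set → false
  account age ≤ 560 days: 1242 ≤ 560 is false
Combine:
[1.1] exactly-one(false, true) = true
[1.2] true OR false OR true = true
[1] true AND true = true
[2.1.1] false OR true = true
[2.1] NOT true = false
[2.2] true AND true = true
[2.3.1.1] false AND false = false
[2.3.1] NOT false = true
[2.3] NOT true = false
[2] false AND true AND false = false
[3] false → false (antecedent false ⇒ implication holds) = true
[root] true AND false AND true = false
Overall: false → rejected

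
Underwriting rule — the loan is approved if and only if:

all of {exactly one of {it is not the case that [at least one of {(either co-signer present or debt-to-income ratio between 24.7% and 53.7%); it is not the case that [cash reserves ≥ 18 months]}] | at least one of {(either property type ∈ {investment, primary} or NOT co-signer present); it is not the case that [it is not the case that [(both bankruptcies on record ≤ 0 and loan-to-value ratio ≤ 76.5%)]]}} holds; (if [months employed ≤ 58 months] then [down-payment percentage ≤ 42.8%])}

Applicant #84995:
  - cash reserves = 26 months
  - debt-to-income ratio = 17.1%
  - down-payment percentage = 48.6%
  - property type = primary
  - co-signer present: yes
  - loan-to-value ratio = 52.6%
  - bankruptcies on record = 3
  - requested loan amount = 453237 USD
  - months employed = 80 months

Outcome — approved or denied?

Atomic conditions:
  co-signer present: yes → true
  debt-to-income ratio between 24.7% and 53.7%: 17.1 in [24.7, 53.7] is false
  cash reserves ≥ 18 months: 26 ≥ 18 is true
  property type ∈ {investment, primary}: primary is in the set → true
  NOT co-signer present: yes → false
  bankruptcies on record ≤ 0: 3 ≤ 0 is false
  loan-to-value ratio ≤ 76.5%: 52.6 ≤ 76.5 is true
  months employed ≤ 58 months: 80 ≤ 58 is false
  down-payment percentage ≤ 42.8%: 48.6 ≤ 42.8 is false
Combine:
[1.1.1.1] true OR false = true
[1.1.1.2] NOT true = false
[1.1.1] true OR false = true
[1.1] NOT true = false
[1.2.1] true OR false = true
[1.2.2.1.1] false AND true = false
[1.2.2.1] NOT false = true
[1.2.2] NOT true = false
[1.2] true OR false = true
[1] exactly-one(false, true) = true
[2] false → false (antecedent false ⇒ implication holds) = true
[root] true AND true = true
Overall: true → approved

Approved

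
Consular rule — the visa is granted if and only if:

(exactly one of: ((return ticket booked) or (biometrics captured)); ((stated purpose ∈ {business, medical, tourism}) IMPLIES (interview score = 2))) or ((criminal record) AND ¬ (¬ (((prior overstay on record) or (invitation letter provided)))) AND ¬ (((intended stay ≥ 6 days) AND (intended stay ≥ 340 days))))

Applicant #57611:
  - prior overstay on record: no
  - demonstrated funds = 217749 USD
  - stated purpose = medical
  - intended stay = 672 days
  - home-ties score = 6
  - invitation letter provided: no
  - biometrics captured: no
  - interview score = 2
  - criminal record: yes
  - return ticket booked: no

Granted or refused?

Atomic conditions:
  return ticket booked: no → false
  biometrics captured: no → false
  stated purpose ∈ {business, medical, tourism}: medical is in the set → true
  interview score = 2: 2 == 2 is true
  criminal record: yes → true
  prior overstay on record: no → false
  invitation letter provided: no → false
  intended stay ≥ 6 days: 672 ≥ 6 is true
  intended stay ≥ 340 days: 672 ≥ 340 is true
Combine:
[1.1] false OR false = false
[1.2] true → true = true
[1] exactly-one(false, true) = true
[2.2.1.1] false OR false = false
[2.2.1] NOT false = true
[2.2] NOT true = false
[2.3.1] true AND true = true
[2.3] NOT true = false
[2] true AND false AND false = false
[root] true OR false = true
Overall: true → granted

Granted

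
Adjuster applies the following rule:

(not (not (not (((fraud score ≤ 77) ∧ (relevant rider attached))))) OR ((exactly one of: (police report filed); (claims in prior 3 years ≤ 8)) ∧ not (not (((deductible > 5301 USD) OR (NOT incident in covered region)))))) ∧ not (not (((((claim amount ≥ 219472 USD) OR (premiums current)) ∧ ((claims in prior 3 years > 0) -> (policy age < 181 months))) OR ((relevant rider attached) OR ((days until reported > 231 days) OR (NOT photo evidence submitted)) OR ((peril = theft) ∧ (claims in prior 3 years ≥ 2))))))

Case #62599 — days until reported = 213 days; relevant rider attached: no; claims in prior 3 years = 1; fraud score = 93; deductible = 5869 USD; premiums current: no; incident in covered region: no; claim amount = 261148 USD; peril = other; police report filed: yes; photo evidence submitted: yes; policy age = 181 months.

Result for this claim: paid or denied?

Atomic conditions:
  fraud score ≤ 77: 93 ≤ 77 is false
  relevant rider attached: no → false
  police report filed: yes → true
  claims in prior 3 years ≤ 8: 1 ≤ 8 is true
  deductible > 5301 USD: 5869 > 5301 is true
  NOT incident in covered region: no → true
  claim amount ≥ 219472 USD: 261148 ≥ 219472 is true
  premiums current: no → false
  claims in prior 3 years > 0: 1 > 0 is true
  policy age < 181 months: 181 < 181 is false
  days until reported > 231 days: 213 > 231 is false
  NOT photo evidence submitted: yes → false
  peril = theft: other == theft is false
  claims in prior 3 years ≥ 2: 1 ≥ 2 is false
Combine:
[1.1.1.1.1] false AND false = false
[1.1.1.1] NOT false = true
[1.1.1] NOT true = false
[1.1] NOT false = true
[1.2.1] exactly-one(true, true) = false
[1.2.2.1.1] true OR true = true
[1.2.2.1] NOT true = false
[1.2.2] NOT false = true
[1.2] false AND true = false
[1] true OR false = true
[2.1.1.1.1] true OR false = true
[2.1.1.1.2] true → false = false
[2.1.1.1] true AND false = false
[2.1.1.2.2] false OR false = false
[2.1.1.2.3] false AND false = false
[2.1.1.2] false OR false OR false = false
[2.1.1] false OR false = false
[2.1] NOT false = true
[2] NOT true = false
[root] true AND false = false
Overall: false → denied

Denied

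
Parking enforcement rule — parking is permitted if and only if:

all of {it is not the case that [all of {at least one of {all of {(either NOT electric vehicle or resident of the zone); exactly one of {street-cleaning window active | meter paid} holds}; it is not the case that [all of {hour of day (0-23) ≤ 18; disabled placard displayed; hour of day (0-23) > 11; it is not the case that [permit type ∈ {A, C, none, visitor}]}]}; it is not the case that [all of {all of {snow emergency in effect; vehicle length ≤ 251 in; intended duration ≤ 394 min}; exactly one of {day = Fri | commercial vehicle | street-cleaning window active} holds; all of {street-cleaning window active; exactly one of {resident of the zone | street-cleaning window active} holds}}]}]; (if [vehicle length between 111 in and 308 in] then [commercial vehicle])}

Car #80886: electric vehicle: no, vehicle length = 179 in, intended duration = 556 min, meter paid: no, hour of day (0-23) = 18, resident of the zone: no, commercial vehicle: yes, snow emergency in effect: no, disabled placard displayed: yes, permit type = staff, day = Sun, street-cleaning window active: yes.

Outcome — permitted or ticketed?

Ticketed

Atomic conditions:
  NOT electric vehicle: no → true
  resident of the zone: no → false
  street-cleaning window active: yes → true
  meter paid: no → false
  hour of day (0-23) ≤ 18: 18 ≤ 18 is true
  disabled placard displayed: yes → true
  hour of day (0-23) > 11: 18 > 11 is true
  permit type ∈ {A, C, none, visitor}: staff is not in the set → false
  snow emergency in effect: no → false
  vehicle length ≤ 251 in: 179 ≤ 251 is true
  intended duration ≤ 394 min: 556 ≤ 394 is false
  day = Fri: Sun == Fri is false
  commercial vehicle: yes → true
  vehicle length between 111 in and 308 in: 179 in [111, 308] is true
Combine:
[1.1.1.1.1] true OR false = true
[1.1.1.1.2] exactly-one(true, false) = true
[1.1.1.1] true AND true = true
[1.1.1.2.1.4] NOT false = true
[1.1.1.2.1] true AND true AND true AND true = true
[1.1.1.2] NOT true = false
[1.1.1] true OR false = true
[1.1.2.1.1] false AND true AND false = false
[1.1.2.1.2] exactly-one(false, true, true) = false
[1.1.2.1.3.2] exactly-one(false, true) = true
[1.1.2.1.3] true AND true = true
[1.1.2.1] false AND false AND true = false
[1.1.2] NOT false = true
[1.1] true AND true = true
[1] NOT true = false
[2] true → true = true
[root] false AND true = false
Overall: false → ticketed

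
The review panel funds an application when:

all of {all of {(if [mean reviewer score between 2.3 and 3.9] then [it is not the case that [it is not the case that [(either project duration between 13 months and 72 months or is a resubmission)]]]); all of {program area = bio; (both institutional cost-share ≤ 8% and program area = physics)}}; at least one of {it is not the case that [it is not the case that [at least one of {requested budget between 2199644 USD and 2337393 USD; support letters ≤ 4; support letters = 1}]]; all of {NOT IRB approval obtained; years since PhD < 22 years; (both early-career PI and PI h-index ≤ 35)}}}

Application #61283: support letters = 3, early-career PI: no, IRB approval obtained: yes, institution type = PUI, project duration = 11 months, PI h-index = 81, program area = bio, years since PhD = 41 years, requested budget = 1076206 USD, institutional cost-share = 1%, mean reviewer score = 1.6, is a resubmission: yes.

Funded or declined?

Atomic conditions:
  mean reviewer score between 2.3 and 3.9: 1.6 in [2.3, 3.9] is false
  project duration between 13 months and 72 months: 11 in [13, 72] is false
  is a resubmission: yes → true
  program area = bio: bio == bio is true
  institutional cost-share ≤ 8%: 1 ≤ 8 is true
  program area = physics: bio == physics is false
  requested budget between 2199644 USD and 2337393 USD: 1076206 in [2199644, 2337393] is false
  support letters ≤ 4: 3 ≤ 4 is true
  support letters = 1: 3 == 1 is false
  NOT IRB approval obtained: yes → false
  years since PhD < 22 years: 41 < 22 is false
  early-career PI: no → false
  PI h-index ≤ 35: 81 ≤ 35 is false
Combine:
[1.1.2.1.1] false OR true = true
[1.1.2.1] NOT true = false
[1.1.2] NOT false = true
[1.1] false → true (antecedent false ⇒ implication holds) = true
[1.2.2] true AND false = false
[1.2] true AND false = false
[1] true AND false = false
[2.1.1.1] false OR true OR false = true
[2.1.1] NOT true = false
[2.1] NOT false = true
[2.2.3] false AND false = false
[2.2] false AND false AND false = false
[2] true OR false = true
[root] false AND true = false
Overall: false → declined

Declined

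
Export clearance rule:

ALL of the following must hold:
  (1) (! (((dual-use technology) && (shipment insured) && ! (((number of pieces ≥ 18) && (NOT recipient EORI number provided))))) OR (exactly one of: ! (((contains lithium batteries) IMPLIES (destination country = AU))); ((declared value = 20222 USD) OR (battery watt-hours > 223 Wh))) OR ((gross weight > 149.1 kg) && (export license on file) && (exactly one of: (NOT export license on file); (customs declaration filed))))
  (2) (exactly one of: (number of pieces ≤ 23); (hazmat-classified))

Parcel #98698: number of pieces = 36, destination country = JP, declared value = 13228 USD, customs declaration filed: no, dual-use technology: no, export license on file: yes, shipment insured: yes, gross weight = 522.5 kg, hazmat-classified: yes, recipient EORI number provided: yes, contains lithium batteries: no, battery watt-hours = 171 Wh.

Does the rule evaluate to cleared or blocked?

Cleared

Atomic conditions:
  dual-use technology: no → false
  shipment insured: yes → true
  number of pieces ≥ 18: 36 ≥ 18 is true
  NOT recipient EORI number provided: yes → false
  contains lithium batteries: no → false
  destination country = AU: JP == AU is false
  declared value = 20222 USD: 13228 == 20222 is false
  battery watt-hours > 223 Wh: 171 > 223 is false
  gross weight > 149.1 kg: 522.5 > 149.1 is true
  export license on file: yes → true
  NOT export license on file: yes → false
  customs declaration filed: no → false
  number of pieces ≤ 23: 36 ≤ 23 is false
  hazmat-classified: yes → true
Combine:
[1.1.1.3.1] true AND false = false
[1.1.1.3] NOT false = true
[1.1.1] false AND true AND true = false
[1.1] NOT false = true
[1.2.1.1] false → false (antecedent false ⇒ implication holds) = true
[1.2.1] NOT true = false
[1.2.2] false OR false = false
[1.2] exactly-one(false, false) = false
[1.3.3] exactly-one(false, false) = false
[1.3] true AND true AND false = false
[1] true OR false OR false = true
[2] exactly-one(false, true) = true
[root] true AND true = true
Overall: true → cleared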